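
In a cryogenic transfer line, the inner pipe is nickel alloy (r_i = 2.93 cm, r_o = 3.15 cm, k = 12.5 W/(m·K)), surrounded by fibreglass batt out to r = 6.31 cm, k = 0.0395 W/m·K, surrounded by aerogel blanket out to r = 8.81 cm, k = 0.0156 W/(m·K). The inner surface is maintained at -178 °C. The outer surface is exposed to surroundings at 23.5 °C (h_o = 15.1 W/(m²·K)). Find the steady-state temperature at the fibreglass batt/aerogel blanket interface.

T = -88.8 °C

Resistance network (inner→outer):
  R'_nickel alloy = ln(0.0315/0.0293)/(2πk) = 0.07240/(2π·12.5) = 9.218×10^-4 m·K/W
  R'_fibreglass batt = ln(0.0631/0.0315)/(2πk) = 0.6947/(2π·0.0395) = 2.799 m·K/W
  R'_aerogel blanket = ln(0.0881/0.0631)/(2πk) = 0.3338/(2π·0.0156) = 3.405 m·K/W
  R'_conv,out = 1/(2πr h) = 1/(2π·0.0881·15.1) = 0.1196 m·K/W
ΣR = 9.218×10^-4 + 2.799 + 3.405 + 0.1196 = 6.325 m·K/W
Q' = ΔT/ΣR = (-178 °C − 23.5 °C)/6.325 = -31.86 W/m
From the inner boundary to the fibreglass batt/aerogel blanket interface, ΣR_partial = 2.800 m·K/W.
T_interface = T_in − Q'·ΣR_partial = -178 °C − (-31.86)(2.800) = -88.8 °C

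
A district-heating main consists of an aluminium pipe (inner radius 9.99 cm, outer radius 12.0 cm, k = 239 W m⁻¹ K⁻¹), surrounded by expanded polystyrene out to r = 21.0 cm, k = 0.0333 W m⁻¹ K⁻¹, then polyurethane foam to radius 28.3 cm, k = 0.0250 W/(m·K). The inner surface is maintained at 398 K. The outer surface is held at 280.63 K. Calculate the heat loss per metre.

Q' = 25.7 W/m

Resistance network (inner→outer):
  R'_aluminium = ln(0.120/0.0999)/(2πk) = 0.1833/(2π·239) = 1.221×10^-4 m·K/W
  R'_expanded polystyrene = ln(0.210/0.120)/(2πk) = 0.5596/(2π·0.0333) = 2.675 m·K/W
  R'_polyurethane foam = ln(0.283/0.210)/(2πk) = 0.2983/(2π·0.0250) = 1.899 m·K/W
ΣR = 1.221×10^-4 + 2.675 + 1.899 = 4.574 m·K/W
Q' = ΔT/ΣR = (398 K − 280.63 K)/4.574 = 25.7 W/m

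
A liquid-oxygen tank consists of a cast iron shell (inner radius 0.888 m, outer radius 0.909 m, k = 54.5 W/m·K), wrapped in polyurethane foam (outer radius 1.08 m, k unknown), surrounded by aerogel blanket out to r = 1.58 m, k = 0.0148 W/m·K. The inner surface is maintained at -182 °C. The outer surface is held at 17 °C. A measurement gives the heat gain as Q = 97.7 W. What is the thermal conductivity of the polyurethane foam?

ΣR = ΔT/Q = |-182 − 17|/97.7 = 2.037 K/W
Known resistances:
  R_cast iron = (1/0.888 − 1/0.909)/(4πk) = 0.02602/(4π·54.5) = 3.799×10^-5 K/W
  R_aerogel blanket = (1/1.08 − 1/1.58)/(4πk) = 0.2930/(4π·0.0148) = 1.575 K/W
R_polyurethane foam = ΣR − ΣR_known = 2.037 − 1.575 = 0.4620 K/W
(1/r₁−1/r₂)/(4πk) = 0.4620 ⇒ k = 0.1742/(4π·0.4620) = 0.0300 W/m·K

k = 0.0300 W/m·K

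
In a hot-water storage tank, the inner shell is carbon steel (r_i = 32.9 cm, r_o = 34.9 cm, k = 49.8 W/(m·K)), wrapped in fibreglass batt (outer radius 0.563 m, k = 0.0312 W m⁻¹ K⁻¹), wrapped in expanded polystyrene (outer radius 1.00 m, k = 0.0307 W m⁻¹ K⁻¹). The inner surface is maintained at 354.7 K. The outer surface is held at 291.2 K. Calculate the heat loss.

Q = 13.3 W

Treat each layer as a resistance in series:
  R_carbon steel = (1/0.329 − 1/0.349)/(4πk) = 0.1742/(4π·49.8) = 2.783×10^-4 K/W
  R_fibreglass batt = (1/0.349 − 1/0.563)/(4πk) = 1.089/(4π·0.0312) = 2.778 K/W
  R_expanded polystyrene = (1/0.563 − 1/1.00)/(4πk) = 0.7762/(4π·0.0307) = 2.012 K/W
ΣR = 2.783×10^-4 + 2.778 + 2.012 = 4.790 K/W
Q = ΔT/ΣR = (354.7 K − 291.2 K)/4.790 = 13.3 W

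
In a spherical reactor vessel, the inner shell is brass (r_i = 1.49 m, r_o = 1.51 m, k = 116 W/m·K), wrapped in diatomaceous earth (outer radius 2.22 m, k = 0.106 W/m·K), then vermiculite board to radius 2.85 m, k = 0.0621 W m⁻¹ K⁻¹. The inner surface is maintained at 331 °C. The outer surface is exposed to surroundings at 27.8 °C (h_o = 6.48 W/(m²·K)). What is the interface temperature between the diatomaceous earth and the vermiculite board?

T = 164 °C

Series thermal resistances, inner to outer:
  R_brass = (1/1.49 − 1/1.51)/(4πk) = 0.008889/(4π·116) = 6.098×10^-6 K/W
  R_diatomaceous earth = (1/1.51 − 1/2.22)/(4πk) = 0.2118/(4π·0.106) = 0.1590 K/W
  R_vermiculite board = (1/2.22 − 1/2.85)/(4πk) = 0.09957/(4π·0.0621) = 0.1276 K/W
  R_conv,out = 1/(4πr²h) = 1/(4π·2.85²·6.48) = 0.001512 K/W
ΣR = 6.098×10^-6 + 0.1590 + 0.1276 + 0.001512 = 0.2881 K/W
Q = ΔT/ΣR = (331 °C − 27.8 °C)/0.2881 = 1052 W
From the inner boundary to the diatomaceous earth/vermiculite board interface, ΣR_partial = 0.1590 K/W.
T_interface = T_in − Q·ΣR_partial = 331 °C − (1052)(0.1590) = 164 °C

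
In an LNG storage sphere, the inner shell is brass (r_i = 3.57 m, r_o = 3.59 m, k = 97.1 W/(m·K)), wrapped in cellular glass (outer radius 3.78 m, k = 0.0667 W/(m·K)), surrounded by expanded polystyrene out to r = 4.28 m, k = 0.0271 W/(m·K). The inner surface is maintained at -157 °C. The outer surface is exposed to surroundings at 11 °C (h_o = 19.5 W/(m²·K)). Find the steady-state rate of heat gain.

Q = 1560 W

Series thermal resistances, inner to outer:
  R_brass = (1/3.57 − 1/3.59)/(4πk) = 0.001561/(4π·97.1) = 1.279×10^-6 K/W
  R_cellular glass = (1/3.59 − 1/3.78)/(4πk) = 0.01400/(4π·0.0667) = 0.01670 K/W
  R_expanded polystyrene = (1/3.78 − 1/4.28)/(4πk) = 0.03091/(4π·0.0271) = 0.09075 K/W
  R_conv,out = 1/(4πr²h) = 1/(4π·4.28²·19.5) = 2.228×10^-4 K/W
ΣR = 1.279×10^-6 + 0.01670 + 0.09075 + 2.228×10^-4 = 0.1077 K/W
Q = ΔT/ΣR = (-157 °C − 11 °C)/0.1077 = -1560 W
(Negative Q ⇒ heat flows inward; heat gain = 1560 W.)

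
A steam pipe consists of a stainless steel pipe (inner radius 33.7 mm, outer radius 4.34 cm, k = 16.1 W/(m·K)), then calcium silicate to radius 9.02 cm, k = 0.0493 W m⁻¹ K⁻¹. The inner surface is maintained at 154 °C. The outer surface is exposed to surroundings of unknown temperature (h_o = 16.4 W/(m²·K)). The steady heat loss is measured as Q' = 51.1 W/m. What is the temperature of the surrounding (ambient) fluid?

T_out = 27.7 °C

Sum the resistances:
  R'_stainless steel = ln(0.0434/0.0337)/(2πk) = 0.2530/(2π·16.1) = 0.002501 m·K/W
  R'_calcium silicate = ln(0.0902/0.0434)/(2πk) = 0.7316/(2π·0.0493) = 2.362 m·K/W
  R'_conv,out = 1/(2πr h) = 1/(2π·0.0902·16.4) = 0.1076 m·K/W
ΣR = 2.472 m·K/W
ΔT = Q'·ΣR = 51.1 × 2.472 = 126.3 K
Heat flows outward, so T_out = T_in − ΔT = 154 − 126.3 = 27.7 °C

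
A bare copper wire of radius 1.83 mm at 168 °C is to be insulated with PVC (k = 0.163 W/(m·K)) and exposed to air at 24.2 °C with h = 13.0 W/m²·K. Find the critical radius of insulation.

r_cr = 1.25 cm

For a cylinder, r_cr = k_ins/h = 0.163/13.0 = 0.0125 m = 1.25 cm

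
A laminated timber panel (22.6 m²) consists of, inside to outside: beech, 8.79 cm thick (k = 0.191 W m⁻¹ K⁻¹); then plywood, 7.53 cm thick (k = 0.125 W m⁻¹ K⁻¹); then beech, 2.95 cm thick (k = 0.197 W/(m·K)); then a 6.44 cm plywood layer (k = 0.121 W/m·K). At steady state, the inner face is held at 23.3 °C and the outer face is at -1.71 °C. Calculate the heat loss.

Treat each layer as a resistance in series:
  R_beech = L/(kA) = 0.0879/(0.191·22.6) = 0.02036 K/W
  R_plywood = L/(kA) = 0.0753/(0.125·22.6) = 0.02665 K/W
  R_beech = L/(kA) = 0.0295/(0.197·22.6) = 0.006626 K/W
  R_plywood = L/(kA) = 0.0644/(0.121·22.6) = 0.02355 K/W
ΣR = 0.02036 + 0.02665 + 0.006626 + 0.02355 = 0.07719 K/W
Q = ΔT/ΣR = (23.3 °C − -1.71 °C)/0.07719 = 324 W

Q = 324 W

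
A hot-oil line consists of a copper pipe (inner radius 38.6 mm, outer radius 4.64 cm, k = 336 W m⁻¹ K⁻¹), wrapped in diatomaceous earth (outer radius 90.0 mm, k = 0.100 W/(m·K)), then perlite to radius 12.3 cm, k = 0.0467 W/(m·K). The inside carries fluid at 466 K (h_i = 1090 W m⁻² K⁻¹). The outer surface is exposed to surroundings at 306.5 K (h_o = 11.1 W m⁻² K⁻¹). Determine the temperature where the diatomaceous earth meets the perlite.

Series thermal resistances, inner to outer:
  R'_conv,in = 1/(2πr h) = 1/(2π·0.0386·1090) = 0.003783 m·K/W
  R'_copper = ln(0.0464/0.0386)/(2πk) = 0.1840/(2π·336) = 8.718×10^-5 m·K/W
  R'_diatomaceous earth = ln(0.0900/0.0464)/(2πk) = 0.6625/(2π·0.100) = 1.054 m·K/W
  R'_perlite = ln(0.123/0.0900)/(2πk) = 0.3124/(2π·0.0467) = 1.065 m·K/W
  R'_conv,out = 1/(2πr h) = 1/(2π·0.123·11.1) = 0.1166 m·K/W
ΣR = 0.003783 + 8.718×10^-5 + 1.054 + 1.065 + 0.1166 = 2.239 m·K/W
Q' = ΔT/ΣR = (466 K − 306.5 K)/2.239 = 71.24 W/m
From the inner boundary to the diatomaceous earth/perlite interface, ΣR_partial = 1.058 m·K/W.
T_interface = T_in − Q'·ΣR_partial = 466 K − (71.24)(1.058) = 391 K

T = 391 K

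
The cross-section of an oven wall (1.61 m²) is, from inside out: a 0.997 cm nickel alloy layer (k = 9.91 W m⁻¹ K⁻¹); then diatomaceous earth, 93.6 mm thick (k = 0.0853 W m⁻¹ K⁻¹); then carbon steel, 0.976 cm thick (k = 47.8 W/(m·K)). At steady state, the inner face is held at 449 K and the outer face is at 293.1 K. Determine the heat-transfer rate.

Series thermal resistances, inner to outer:
  R_nickel alloy = L/(kA) = 0.00997/(9.91·1.61) = 6.249×10^-4 K/W
  R_diatomaceous earth = L/(kA) = 0.0936/(0.0853·1.61) = 0.6816 K/W
  R_carbon steel = L/(kA) = 0.00976/(47.8·1.61) = 1.268×10^-4 K/W
ΣR = 6.249×10^-4 + 0.6816 + 1.268×10^-4 = 0.6824 K/W
Q = ΔT/ΣR = (449 K − 293.1 K)/0.6824 = 228 W

Q = 228 W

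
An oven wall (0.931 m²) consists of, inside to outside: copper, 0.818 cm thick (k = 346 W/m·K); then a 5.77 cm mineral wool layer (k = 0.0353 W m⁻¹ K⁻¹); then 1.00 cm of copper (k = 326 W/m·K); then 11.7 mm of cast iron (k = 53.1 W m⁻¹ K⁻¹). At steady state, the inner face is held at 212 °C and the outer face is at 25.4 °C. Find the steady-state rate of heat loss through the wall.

Q = 106 W

Resistance network (inner→outer):
  R_copper = L/(kA) = 0.00818/(346·0.931) = 2.539×10^-5 K/W
  R_mineral wool = L/(kA) = 0.0577/(0.0353·0.931) = 1.756 K/W
  R_copper = L/(kA) = 0.0100/(326·0.931) = 3.295×10^-5 K/W
  R_cast iron = L/(kA) = 0.0117/(53.1·0.931) = 2.367×10^-4 K/W
ΣR = 2.539×10^-5 + 1.756 + 3.295×10^-5 + 2.367×10^-4 = 1.756 K/W
Q = ΔT/ΣR = (212 °C − 25.4 °C)/1.756 = 106 W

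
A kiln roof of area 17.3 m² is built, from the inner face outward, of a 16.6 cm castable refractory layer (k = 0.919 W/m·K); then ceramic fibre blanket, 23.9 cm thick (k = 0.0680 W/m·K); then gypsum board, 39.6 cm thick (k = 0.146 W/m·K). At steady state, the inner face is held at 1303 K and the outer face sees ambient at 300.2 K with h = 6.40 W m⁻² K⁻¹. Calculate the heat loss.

Q = 2640 W

Resistance network (inner→outer):
  R_castable refractory = L/(kA) = 0.166/(0.919·17.3) = 0.01044 K/W
  R_ceramic fibre blanket = L/(kA) = 0.239/(0.0680·17.3) = 0.2032 K/W
  R_gypsum board = L/(kA) = 0.396/(0.146·17.3) = 0.1568 K/W
  R_conv,out = 1/(hA) = 1/(6.40·17.3) = 0.009032 K/W
ΣR = 0.01044 + 0.2032 + 0.1568 + 0.009032 = 0.3795 K/W
Q = ΔT/ΣR = (1303 K − 300.2 K)/0.3795 = 2640 W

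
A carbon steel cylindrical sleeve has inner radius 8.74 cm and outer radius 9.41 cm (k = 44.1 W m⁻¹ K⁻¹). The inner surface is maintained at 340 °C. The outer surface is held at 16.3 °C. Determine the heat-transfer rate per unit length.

Q' = 1.21×10^6 W/m

Q' = 2πk·ΔT/ln(r₂/r₁) = 2π × 44.1 × 323.7 / ln(0.0941/0.0874) = 1.21×10^6 W/m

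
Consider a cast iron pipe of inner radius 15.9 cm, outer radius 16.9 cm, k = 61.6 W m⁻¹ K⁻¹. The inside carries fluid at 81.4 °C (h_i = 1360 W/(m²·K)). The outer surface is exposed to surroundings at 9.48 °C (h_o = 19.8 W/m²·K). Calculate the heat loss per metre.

Q' = 1480 W/m

Treat each layer as a resistance in series:
  R'_conv,in = 1/(2πr h) = 1/(2π·0.159·1360) = 7.360×10^-4 m·K/W
  R'_cast iron = ln(0.169/0.159)/(2πk) = 0.06099/(2π·61.6) = 1.576×10^-4 m·K/W
  R'_conv,out = 1/(2πr h) = 1/(2π·0.169·19.8) = 0.04756 m·K/W
ΣR = 7.360×10^-4 + 1.576×10^-4 + 0.04756 = 0.04845 m·K/W
Q' = ΔT/ΣR = (81.4 °C − 9.48 °C)/0.04845 = 1480 W/m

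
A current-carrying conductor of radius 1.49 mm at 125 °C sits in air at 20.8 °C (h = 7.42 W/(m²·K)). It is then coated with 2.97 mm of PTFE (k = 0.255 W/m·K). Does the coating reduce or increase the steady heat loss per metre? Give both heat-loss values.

Critical radius for a cylinder: r_cr = k/h = 0.0344 m = 3.44 cm.
Outer radius after coating: r₂ = 0.00149 + 0.00297 = 0.00446 m.
Since r₁ < r_cr and r₂ ≤ r_cr, the coating moves toward the maximum at r_cr — heat loss rises.
Bare: R = 1/(2πr₁h) = 14.40 m·K/W; Q = 104.2/14.40 = 7.24 W/m.
Coated: R = R_cond + R_conv = 5.494 m·K/W; Q = 104.2/5.494 = 19.0 W/m.

increases: 7.24 → 19.0 W/m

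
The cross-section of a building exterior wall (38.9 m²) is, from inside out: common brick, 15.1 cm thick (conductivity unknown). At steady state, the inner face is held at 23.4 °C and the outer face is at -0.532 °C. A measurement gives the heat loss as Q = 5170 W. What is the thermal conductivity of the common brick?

k = 0.839 W/m·K

ΣR = ΔT/Q = |23.4 − -0.532|/5170 = 0.004629 K/W
L/(kA) = 0.004629 ⇒ k = 0.151/(0.004629·38.9) = 0.839 W/m·K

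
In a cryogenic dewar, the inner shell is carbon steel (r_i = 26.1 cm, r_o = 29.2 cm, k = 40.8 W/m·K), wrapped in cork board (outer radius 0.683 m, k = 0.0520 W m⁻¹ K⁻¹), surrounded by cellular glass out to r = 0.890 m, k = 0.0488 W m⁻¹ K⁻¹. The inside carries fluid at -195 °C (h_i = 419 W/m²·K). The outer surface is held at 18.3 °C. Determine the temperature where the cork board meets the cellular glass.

Series thermal resistances, inner to outer:
  R_conv,in = 1/(4πr²h) = 1/(4π·0.261²·419) = 0.002788 K/W
  R_carbon steel = (1/0.261 − 1/0.292)/(4πk) = 0.4068/(4π·40.8) = 7.934×10^-4 K/W
  R_cork board = (1/0.292 − 1/0.683)/(4πk) = 1.961/(4π·0.0520) = 3.000 K/W
  R_cellular glass = (1/0.683 − 1/0.890)/(4πk) = 0.3405/(4π·0.0488) = 0.5553 K/W
ΣR = 0.002788 + 7.934×10^-4 + 3.000 + 0.5553 = 3.559 K/W
Q = ΔT/ΣR = (-195 °C − 18.3 °C)/3.559 = -59.93 W
From the inner boundary to the cork board/cellular glass interface, ΣR_partial = 3.004 K/W.
T_interface = T_in − Q·ΣR_partial = -195 °C − (-59.93)(3.004) = -15.0 °C

T = -15.0 °C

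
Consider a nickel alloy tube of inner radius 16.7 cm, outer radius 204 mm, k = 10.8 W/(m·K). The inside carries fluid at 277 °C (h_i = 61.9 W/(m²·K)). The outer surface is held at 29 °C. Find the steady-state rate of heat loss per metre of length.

Resistance network (inner→outer):
  R'_conv,in = 1/(2πr h) = 1/(2π·0.167·61.9) = 0.01540 m·K/W
  R'_nickel alloy = ln(0.204/0.167)/(2πk) = 0.2001/(2π·10.8) = 0.002949 m·K/W
ΣR = 0.01540 + 0.002949 = 0.01835 m·K/W
Q' = ΔT/ΣR = (277 °C − 29 °C)/0.01835 = 13500 W/m

Q' = 13.5 kW/m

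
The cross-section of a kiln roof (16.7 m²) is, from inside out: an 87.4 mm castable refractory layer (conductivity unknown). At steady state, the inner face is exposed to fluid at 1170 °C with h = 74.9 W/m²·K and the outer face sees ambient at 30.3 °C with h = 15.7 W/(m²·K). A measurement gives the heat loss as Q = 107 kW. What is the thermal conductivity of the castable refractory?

k = 0.867 W/m·K

ΣR = ΔT/Q = |1170 − 30.3|/1.07×10^5 = 0.01065 K/W
Known resistances:
  R_conv,in = 1/(hA) = 1/(74.9·16.7) = 7.995×10^-4 K/W
  R_conv,out = 1/(hA) = 1/(15.7·16.7) = 0.003814 K/W
R_castable refractory = ΣR − ΣR_known = 0.01065 − 0.004614 = 0.006036 K/W
L/(kA) = 0.006036 ⇒ k = 0.0874/(0.006036·16.7) = 0.867 W/m·K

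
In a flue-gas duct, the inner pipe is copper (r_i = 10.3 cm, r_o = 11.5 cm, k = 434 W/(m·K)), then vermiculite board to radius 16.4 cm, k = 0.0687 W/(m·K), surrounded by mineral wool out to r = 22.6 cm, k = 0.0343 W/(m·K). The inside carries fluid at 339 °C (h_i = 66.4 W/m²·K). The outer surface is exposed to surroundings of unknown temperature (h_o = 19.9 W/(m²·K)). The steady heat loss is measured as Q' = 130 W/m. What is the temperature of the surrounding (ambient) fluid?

T_out = 31.0 °C

Series resistances:
  R'_conv,in = 1/(2πr h) = 1/(2π·0.103·66.4) = 0.02327 m·K/W
  R'_copper = ln(0.115/0.103)/(2πk) = 0.1102/(2π·434) = 4.041×10^-5 m·K/W
  R'_vermiculite board = ln(0.164/0.115)/(2πk) = 0.3549/(2π·0.0687) = 0.8223 m·K/W
  R'_mineral wool = ln(0.226/0.164)/(2πk) = 0.3207/(2π·0.0343) = 1.488 m·K/W
  R'_conv,out = 1/(2πr h) = 1/(2π·0.226·19.9) = 0.03539 m·K/W
ΣR = 2.369 m·K/W
ΔT = Q'·ΣR = 130 × 2.369 = 308.0 K
Heat flows outward, so T_out = T_in − ΔT = 339 − 308.0 = 31.0 °C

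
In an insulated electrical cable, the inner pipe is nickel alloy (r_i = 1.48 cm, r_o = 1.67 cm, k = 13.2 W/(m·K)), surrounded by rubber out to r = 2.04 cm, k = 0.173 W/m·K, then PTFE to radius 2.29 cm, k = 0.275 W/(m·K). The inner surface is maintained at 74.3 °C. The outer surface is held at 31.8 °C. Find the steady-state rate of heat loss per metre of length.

Q' = 168 W/m

Treat each layer as a resistance in series:
  R'_nickel alloy = ln(0.0167/0.0148)/(2πk) = 0.1208/(2π·13.2) = 0.001456 m·K/W
  R'_rubber = ln(0.0204/0.0167)/(2πk) = 0.2001/(2π·0.173) = 0.1841 m·K/W
  R'_PTFE = ln(0.0229/0.0204)/(2πk) = 0.1156/(2π·0.275) = 0.06690 m·K/W
ΣR = 0.001456 + 0.1841 + 0.06690 = 0.2525 m·K/W
Q' = ΔT/ΣR = (74.3 °C − 31.8 °C)/0.2525 = 168 W/m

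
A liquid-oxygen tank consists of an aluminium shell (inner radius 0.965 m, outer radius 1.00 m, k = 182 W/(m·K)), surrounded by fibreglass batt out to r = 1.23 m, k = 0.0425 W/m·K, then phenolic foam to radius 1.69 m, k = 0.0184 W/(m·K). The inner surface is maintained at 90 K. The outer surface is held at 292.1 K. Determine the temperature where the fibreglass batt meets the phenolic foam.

Resistance network (inner→outer):
  R_aluminium = (1/0.965 − 1/1.00)/(4πk) = 0.03627/(4π·182) = 1.586×10^-5 K/W
  R_fibreglass batt = (1/1.00 − 1/1.23)/(4πk) = 0.1870/(4π·0.0425) = 0.3501 K/W
  R_phenolic foam = (1/1.23 − 1/1.69)/(4πk) = 0.2213/(4π·0.0184) = 0.9571 K/W
ΣR = 1.586×10^-5 + 0.3501 + 0.9571 = 1.307 K/W
Q = ΔT/ΣR = (90 K − 292.1 K)/1.307 = -154.6 W
From the inner boundary to the fibreglass batt/phenolic foam interface, ΣR_partial = 0.3501 K/W.
T_interface = T_in − Q·ΣR_partial = 90 K − (-154.6)(0.3501) = 144 K

T = 144 K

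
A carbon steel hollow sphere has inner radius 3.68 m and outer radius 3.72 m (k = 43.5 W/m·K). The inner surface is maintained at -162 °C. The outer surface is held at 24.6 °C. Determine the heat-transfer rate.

Q = 3.49×10^7 W

Q = 4πk·ΔT/(1/r₁ − 1/r₂) = 4π × 43.5 × 186.6 / (1/3.68 − 1/3.72) = 3.49×10^7 W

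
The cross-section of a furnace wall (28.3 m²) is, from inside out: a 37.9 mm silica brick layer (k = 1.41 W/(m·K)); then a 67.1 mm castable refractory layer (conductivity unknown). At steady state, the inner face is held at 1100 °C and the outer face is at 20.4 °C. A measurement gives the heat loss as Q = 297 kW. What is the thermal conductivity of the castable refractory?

k = 0.883 W/m·K

ΣR = ΔT/Q = |1100 − 20.4|/2.97×10^5 = 0.003635 K/W
Known resistances:
  R_silica brick = L/(kA) = 0.0379/(1.41·28.3) = 9.498×10^-4 K/W
R_castable refractory = ΣR − ΣR_known = 0.003635 − 9.498×10^-4 = 0.002685 K/W
L/(kA) = 0.002685 ⇒ k = 0.0671/(0.002685·28.3) = 0.883 W/m·K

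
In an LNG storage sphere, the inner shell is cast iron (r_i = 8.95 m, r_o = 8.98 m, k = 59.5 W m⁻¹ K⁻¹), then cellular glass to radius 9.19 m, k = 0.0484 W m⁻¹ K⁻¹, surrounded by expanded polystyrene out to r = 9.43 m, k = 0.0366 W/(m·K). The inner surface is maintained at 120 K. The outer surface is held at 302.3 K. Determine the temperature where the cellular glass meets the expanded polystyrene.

Treat each layer as a resistance in series:
  R_cast iron = (1/8.95 − 1/8.98)/(4πk) = 3.733×10^-4/(4π·59.5) = 4.992×10^-7 K/W
  R_cellular glass = (1/8.98 − 1/9.19)/(4πk) = 0.002545/(4π·0.0484) = 0.004184 K/W
  R_expanded polystyrene = (1/9.19 − 1/9.43)/(4πk) = 0.002769/(4π·0.0366) = 0.006021 K/W
ΣR = 4.992×10^-7 + 0.004184 + 0.006021 = 0.01021 K/W
Q = ΔT/ΣR = (120 K − 302.3 K)/0.01021 = -17860 W
From the inner boundary to the cellular glass/expanded polystyrene interface, ΣR_partial = 0.004184 K/W.
T_interface = T_in − Q·ΣR_partial = 120 K − (-17860)(0.004184) = 194.7 K

T = 194.7 K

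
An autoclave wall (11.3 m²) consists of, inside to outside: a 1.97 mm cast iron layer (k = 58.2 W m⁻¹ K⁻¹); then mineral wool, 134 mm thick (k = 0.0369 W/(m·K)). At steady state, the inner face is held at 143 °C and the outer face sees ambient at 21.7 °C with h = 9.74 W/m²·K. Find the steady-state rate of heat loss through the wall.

Treat each layer as a resistance in series:
  R_cast iron = L/(kA) = 0.00197/(58.2·11.3) = 2.995×10^-6 K/W
  R_mineral wool = L/(kA) = 0.134/(0.0369·11.3) = 0.3214 K/W
  R_conv,out = 1/(hA) = 1/(9.74·11.3) = 0.009086 K/W
ΣR = 2.995×10^-6 + 0.3214 + 0.009086 = 0.3305 K/W
Q = ΔT/ΣR = (143 °C − 21.7 °C)/0.3305 = 367 W

Q = 367 W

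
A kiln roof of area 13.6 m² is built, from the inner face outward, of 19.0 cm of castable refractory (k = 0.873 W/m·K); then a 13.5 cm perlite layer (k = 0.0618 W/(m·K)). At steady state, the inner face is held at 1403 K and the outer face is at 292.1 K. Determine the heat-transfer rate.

Q = 6.29 kW

Series thermal resistances, inner to outer:
  R_castable refractory = L/(kA) = 0.190/(0.873·13.6) = 0.01600 K/W
  R_perlite = L/(kA) = 0.135/(0.0618·13.6) = 0.1606 K/W
ΣR = 0.01600 + 0.1606 = 0.1766 K/W
Q = ΔT/ΣR = (1403 K − 292.1 K)/0.1766 = 6290 W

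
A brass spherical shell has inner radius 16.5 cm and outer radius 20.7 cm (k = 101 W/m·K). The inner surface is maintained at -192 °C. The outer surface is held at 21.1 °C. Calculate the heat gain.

Q = 220 kW

Q = 4πk·ΔT/(1/r₁ − 1/r₂) = 4π × 101 × 213.1 / (1/0.165 − 1/0.207) = 2.20×10^5 W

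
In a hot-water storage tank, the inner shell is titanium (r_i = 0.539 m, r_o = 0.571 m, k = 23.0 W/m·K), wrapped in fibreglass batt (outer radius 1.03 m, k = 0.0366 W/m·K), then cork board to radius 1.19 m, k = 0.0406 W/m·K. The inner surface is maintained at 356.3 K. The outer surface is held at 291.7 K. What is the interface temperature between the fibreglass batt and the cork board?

Treat each layer as a resistance in series:
  R_titanium = (1/0.539 − 1/0.571)/(4πk) = 0.1040/(4π·23.0) = 3.597×10^-4 K/W
  R_fibreglass batt = (1/0.571 − 1/1.03)/(4πk) = 0.7804/(4π·0.0366) = 1.697 K/W
  R_cork board = (1/1.03 − 1/1.19)/(4πk) = 0.1305/(4π·0.0406) = 0.2559 K/W
ΣR = 3.597×10^-4 + 1.697 + 0.2559 = 1.953 K/W
Q = ΔT/ΣR = (356.3 K − 291.7 K)/1.953 = 33.08 W
From the inner boundary to the fibreglass batt/cork board interface, ΣR_partial = 1.697 K/W.
T_interface = T_in − Q·ΣR_partial = 356.3 K − (33.08)(1.697) = 300.2 K

T = 300.2 K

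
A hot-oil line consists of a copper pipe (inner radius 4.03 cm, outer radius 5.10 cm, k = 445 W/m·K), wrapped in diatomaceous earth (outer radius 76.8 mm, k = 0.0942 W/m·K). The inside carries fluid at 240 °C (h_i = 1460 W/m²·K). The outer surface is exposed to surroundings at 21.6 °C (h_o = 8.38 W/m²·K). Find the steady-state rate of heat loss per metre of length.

Resistance network (inner→outer):
  R'_conv,in = 1/(2πr h) = 1/(2π·0.0403·1460) = 0.002705 m·K/W
  R'_copper = ln(0.0510/0.0403)/(2πk) = 0.2355/(2π·445) = 8.422×10^-5 m·K/W
  R'_diatomaceous earth = ln(0.0768/0.0510)/(2πk) = 0.4094/(2π·0.0942) = 0.6917 m·K/W
  R'_conv,out = 1/(2πr h) = 1/(2π·0.0768·8.38) = 0.2473 m·K/W
ΣR = 0.002705 + 8.422×10^-5 + 0.6917 + 0.2473 = 0.9418 m·K/W
Q' = ΔT/ΣR = (240 °C − 21.6 °C)/0.9418 = 232 W/m

Q' = 232 W/m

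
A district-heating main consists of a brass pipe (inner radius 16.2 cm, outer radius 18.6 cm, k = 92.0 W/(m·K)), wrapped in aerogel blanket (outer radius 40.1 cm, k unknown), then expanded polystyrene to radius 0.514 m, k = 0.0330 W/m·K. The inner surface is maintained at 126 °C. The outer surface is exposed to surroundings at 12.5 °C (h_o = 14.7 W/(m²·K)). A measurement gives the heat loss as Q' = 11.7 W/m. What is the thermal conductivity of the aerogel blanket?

k = 0.0144 W/m·K

ΣR = ΔT/Q' = |126 − 12.5|/11.7 = 9.701 m·K/W
Known resistances:
  R'_brass = ln(0.186/0.162)/(2πk) = 0.1382/(2π·92.0) = 2.390×10^-4 m·K/W
  R'_expanded polystyrene = ln(0.514/0.401)/(2πk) = 0.2483/(2π·0.0330) = 1.197 m·K/W
  R'_conv,out = 1/(2πr h) = 1/(2π·0.514·14.7) = 0.02106 m·K/W
R_aerogel blanket = ΣR − ΣR_known = 9.701 − 1.218 = 8.483 m·K/W
ln(r₂/r₁)/(2πk) = 8.483 ⇒ k = 0.7682/(2π·8.483) = 0.0144 W/m·K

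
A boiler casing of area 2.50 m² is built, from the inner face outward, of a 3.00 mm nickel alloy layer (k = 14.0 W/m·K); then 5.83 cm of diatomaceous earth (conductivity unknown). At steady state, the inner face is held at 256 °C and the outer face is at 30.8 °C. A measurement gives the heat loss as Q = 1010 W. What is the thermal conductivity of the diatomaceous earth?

k = 0.105 W/m·K

ΣR = ΔT/Q = |256 − 30.8|/1010 = 0.2230 K/W
Known resistances:
  R_nickel alloy = L/(kA) = 0.00300/(14.0·2.50) = 8.571×10^-5 K/W
R_diatomaceous earth = ΣR − ΣR_known = 0.2230 − 8.571×10^-5 = 0.2229 K/W
L/(kA) = 0.2229 ⇒ k = 0.0583/(0.2229·2.50) = 0.105 W/m·K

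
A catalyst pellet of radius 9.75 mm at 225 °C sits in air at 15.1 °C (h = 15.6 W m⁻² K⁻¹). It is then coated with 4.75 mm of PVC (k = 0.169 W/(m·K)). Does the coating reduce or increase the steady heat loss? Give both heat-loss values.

Critical radius for a sphere: r_cr = 2k/h = 0.0217 m = 2.17 cm.
Outer radius after coating: r₂ = 0.00975 + 0.00475 = 0.01450 m.
Since r₁ < r_cr and r₂ ≤ r_cr, the coating moves toward the maximum at r_cr — heat loss rises.
Bare: R = 1/(4πr₁²h) = 53.66 K/W; Q = 209.9/53.66 = 3.91 W.
Coated: R = R_cond + R_conv = 40.08 K/W; Q = 209.9/40.08 = 5.24 W.

increases: 3.91 → 5.24 W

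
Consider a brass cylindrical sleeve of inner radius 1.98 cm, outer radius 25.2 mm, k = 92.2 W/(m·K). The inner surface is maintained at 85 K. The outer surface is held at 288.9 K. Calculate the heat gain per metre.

Q' = 4.90×10^5 W/m

Q' = 2πk·ΔT/ln(r₂/r₁) = 2π × 92.2 × 203.9 / ln(0.0252/0.0198) = 4.90×10^5 W/m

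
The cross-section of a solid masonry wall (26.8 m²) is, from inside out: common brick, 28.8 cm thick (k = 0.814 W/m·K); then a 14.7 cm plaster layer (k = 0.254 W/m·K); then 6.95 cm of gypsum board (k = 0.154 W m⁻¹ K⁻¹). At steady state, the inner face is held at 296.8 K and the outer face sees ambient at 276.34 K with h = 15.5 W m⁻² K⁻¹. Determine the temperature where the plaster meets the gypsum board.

Resistance network (inner→outer):
  R_common brick = L/(kA) = 0.288/(0.814·26.8) = 0.01320 K/W
  R_plaster = L/(kA) = 0.147/(0.254·26.8) = 0.02159 K/W
  R_gypsum board = L/(kA) = 0.0695/(0.154·26.8) = 0.01684 K/W
  R_conv,out = 1/(hA) = 1/(15.5·26.8) = 0.002407 K/W
ΣR = 0.01320 + 0.02159 + 0.01684 + 0.002407 = 0.05404 K/W
Q = ΔT/ΣR = (296.8 K − 276.34 K)/0.05404 = 378.6 W
From the inner boundary to the plaster/gypsum board interface, ΣR_partial = 0.03479 K/W.
T_interface = T_in − Q·ΣR_partial = 296.8 K − (378.6)(0.03479) = 283.6 K

T = 283.6 K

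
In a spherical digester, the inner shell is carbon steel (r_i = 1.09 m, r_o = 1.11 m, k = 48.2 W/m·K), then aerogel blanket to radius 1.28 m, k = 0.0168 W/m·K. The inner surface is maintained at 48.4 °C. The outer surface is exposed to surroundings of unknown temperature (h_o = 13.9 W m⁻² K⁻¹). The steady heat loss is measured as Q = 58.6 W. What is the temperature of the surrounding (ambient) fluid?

T_out = 15.0 °C

Series resistances:
  R_carbon steel = (1/1.09 − 1/1.11)/(4πk) = 0.01653/(4π·48.2) = 2.729×10^-5 K/W
  R_aerogel blanket = (1/1.11 − 1/1.28)/(4πk) = 0.1197/(4π·0.0168) = 0.5668 K/W
  R_conv,out = 1/(4πr²h) = 1/(4π·1.28²·13.9) = 0.003494 K/W
ΣR = 0.5703 K/W
ΔT = Q·ΣR = 58.6 × 0.5703 = 33.42 K
Heat flows outward, so T_out = T_in − ΔT = 48.4 − 33.42 = 15.0 °C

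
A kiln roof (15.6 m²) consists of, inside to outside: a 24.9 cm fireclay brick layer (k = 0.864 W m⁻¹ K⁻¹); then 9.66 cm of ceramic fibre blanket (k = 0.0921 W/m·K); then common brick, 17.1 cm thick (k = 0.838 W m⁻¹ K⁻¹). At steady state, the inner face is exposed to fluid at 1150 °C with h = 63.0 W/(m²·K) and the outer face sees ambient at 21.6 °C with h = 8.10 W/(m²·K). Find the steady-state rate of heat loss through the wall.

Q = 10500 W

Resistance network (inner→outer):
  R_conv,in = 1/(hA) = 1/(63.0·15.6) = 0.001018 K/W
  R_fireclay brick = L/(kA) = 0.249/(0.864·15.6) = 0.01847 K/W
  R_ceramic fibre blanket = L/(kA) = 0.0966/(0.0921·15.6) = 0.06723 K/W
  R_common brick = L/(kA) = 0.171/(0.838·15.6) = 0.01308 K/W
  R_conv,out = 1/(hA) = 1/(8.10·15.6) = 0.007914 K/W
ΣR = 0.001018 + 0.01847 + 0.06723 + 0.01308 + 0.007914 = 0.1077 K/W
Q = ΔT/ΣR = (1150 °C − 21.6 °C)/0.1077 = 10500 W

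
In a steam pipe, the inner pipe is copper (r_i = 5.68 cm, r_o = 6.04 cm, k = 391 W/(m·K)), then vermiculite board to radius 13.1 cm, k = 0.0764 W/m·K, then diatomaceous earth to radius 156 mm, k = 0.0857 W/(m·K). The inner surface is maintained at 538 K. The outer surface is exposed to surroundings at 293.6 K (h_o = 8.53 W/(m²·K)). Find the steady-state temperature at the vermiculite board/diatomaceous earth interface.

Treat each layer as a resistance in series:
  R'_copper = ln(0.0604/0.0568)/(2πk) = 0.06145/(2π·391) = 2.501×10^-5 m·K/W
  R'_vermiculite board = ln(0.131/0.0604)/(2πk) = 0.7742/(2π·0.0764) = 1.613 m·K/W
  R'_diatomaceous earth = ln(0.156/0.131)/(2πk) = 0.1747/(2π·0.0857) = 0.3244 m·K/W
  R'_conv,out = 1/(2πr h) = 1/(2π·0.156·8.53) = 0.1196 m·K/W
ΣR = 2.501×10^-5 + 1.613 + 0.3244 + 0.1196 = 2.057 m·K/W
Q' = ΔT/ΣR = (538 K − 293.6 K)/2.057 = 118.8 W/m
From the inner boundary to the vermiculite board/diatomaceous earth interface, ΣR_partial = 1.613 m·K/W.
T_interface = T_in − Q'·ΣR_partial = 538 K − (118.8)(1.613) = 346.4 K

T = 346.4 K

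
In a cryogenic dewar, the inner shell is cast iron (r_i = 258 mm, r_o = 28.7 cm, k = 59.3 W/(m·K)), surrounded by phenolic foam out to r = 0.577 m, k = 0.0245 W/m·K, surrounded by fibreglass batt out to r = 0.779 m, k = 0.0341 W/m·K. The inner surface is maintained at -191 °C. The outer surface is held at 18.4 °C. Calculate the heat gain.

Q = 31.1 W

Series thermal resistances, inner to outer:
  R_cast iron = (1/0.258 − 1/0.287)/(4πk) = 0.3916/(4π·59.3) = 5.256×10^-4 K/W
  R_phenolic foam = (1/0.287 − 1/0.577)/(4πk) = 1.751/(4π·0.0245) = 5.688 K/W
  R_fibreglass batt = (1/0.577 − 1/0.779)/(4πk) = 0.4494/(4π·0.0341) = 1.049 K/W
ΣR = 5.256×10^-4 + 5.688 + 1.049 = 6.738 K/W
Q = ΔT/ΣR = (-191 °C − 18.4 °C)/6.738 = -31.1 W
(Negative Q ⇒ heat flows inward; heat gain = 31.1 W.)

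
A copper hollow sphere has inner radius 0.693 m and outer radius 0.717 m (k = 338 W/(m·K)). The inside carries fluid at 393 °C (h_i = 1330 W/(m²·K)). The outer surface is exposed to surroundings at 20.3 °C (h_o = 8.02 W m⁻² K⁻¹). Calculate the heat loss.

Resistance network (inner→outer):
  R_conv,in = 1/(4πr²h) = 1/(4π·0.693²·1330) = 1.246×10^-4 K/W
  R_copper = (1/0.693 − 1/0.717)/(4πk) = 0.04830/(4π·338) = 1.137×10^-5 K/W
  R_conv,out = 1/(4πr²h) = 1/(4π·0.717²·8.02) = 0.01930 K/W
ΣR = 1.246×10^-4 + 1.137×10^-5 + 0.01930 = 0.01944 K/W
Q = ΔT/ΣR = (393 °C − 20.3 °C)/0.01944 = 19200 W

Q = 19.2 kW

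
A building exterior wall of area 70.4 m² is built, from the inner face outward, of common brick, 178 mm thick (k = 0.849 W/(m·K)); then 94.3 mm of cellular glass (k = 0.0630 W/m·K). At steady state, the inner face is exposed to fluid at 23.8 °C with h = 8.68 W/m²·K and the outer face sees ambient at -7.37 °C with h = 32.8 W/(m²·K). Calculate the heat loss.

Treat each layer as a resistance in series:
  R_conv,in = 1/(hA) = 1/(8.68·70.4) = 0.001636 K/W
  R_common brick = L/(kA) = 0.178/(0.849·70.4) = 0.002978 K/W
  R_cellular glass = L/(kA) = 0.0943/(0.0630·70.4) = 0.02126 K/W
  R_conv,out = 1/(hA) = 1/(32.8·70.4) = 4.331×10^-4 K/W
ΣR = 0.001636 + 0.002978 + 0.02126 + 4.331×10^-4 = 0.02631 K/W
Q = ΔT/ΣR = (23.8 °C − -7.37 °C)/0.02631 = 1180 W

Q = 1180 W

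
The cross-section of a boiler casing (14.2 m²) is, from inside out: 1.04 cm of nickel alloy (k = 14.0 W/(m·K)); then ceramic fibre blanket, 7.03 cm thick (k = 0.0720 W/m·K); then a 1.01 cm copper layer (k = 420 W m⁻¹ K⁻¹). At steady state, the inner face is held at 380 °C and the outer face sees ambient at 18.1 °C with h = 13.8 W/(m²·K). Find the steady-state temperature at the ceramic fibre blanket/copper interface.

T = 43.1 °C

Treat each layer as a resistance in series:
  R_nickel alloy = L/(kA) = 0.0104/(14.0·14.2) = 5.231×10^-5 K/W
  R_ceramic fibre blanket = L/(kA) = 0.0703/(0.0720·14.2) = 0.06876 K/W
  R_copper = L/(kA) = 0.0101/(420·14.2) = 1.693×10^-6 K/W
  R_conv,out = 1/(hA) = 1/(13.8·14.2) = 0.005103 K/W
ΣR = 5.231×10^-5 + 0.06876 + 1.693×10^-6 + 0.005103 = 0.07392 K/W
Q = ΔT/ΣR = (380 °C − 18.1 °C)/0.07392 = 4896 W
From the inner boundary to the ceramic fibre blanket/copper interface, ΣR_partial = 0.06881 K/W.
T_interface = T_in − Q·ΣR_partial = 380 °C − (4896)(0.06881) = 43.1 °C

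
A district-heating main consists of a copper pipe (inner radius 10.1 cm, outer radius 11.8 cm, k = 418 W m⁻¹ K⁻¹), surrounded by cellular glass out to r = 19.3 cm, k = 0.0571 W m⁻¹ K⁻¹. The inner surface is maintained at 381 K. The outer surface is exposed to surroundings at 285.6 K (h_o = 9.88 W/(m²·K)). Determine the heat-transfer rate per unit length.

Q' = 65.6 W/m

Treat each layer as a resistance in series:
  R'_copper = ln(0.118/0.101)/(2πk) = 0.1556/(2π·418) = 5.923×10^-5 m·K/W
  R'_cellular glass = ln(0.193/0.118)/(2πk) = 0.4920/(2π·0.0571) = 1.371 m·K/W
  R'_conv,out = 1/(2πr h) = 1/(2π·0.193·9.88) = 0.08347 m·K/W
ΣR = 5.923×10^-5 + 1.371 + 0.08347 = 1.455 m·K/W
Q' = ΔT/ΣR = (381 K − 285.6 K)/1.455 = 65.6 W/m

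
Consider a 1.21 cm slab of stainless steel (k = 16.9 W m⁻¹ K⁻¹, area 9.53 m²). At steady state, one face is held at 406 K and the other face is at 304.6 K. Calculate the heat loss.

Q = 1.35×10^6 W

Q = kA·ΔT/L = 16.9 × 9.53 × |406 K − 304.6 K| / 0.0121 = 1.35×10^6 W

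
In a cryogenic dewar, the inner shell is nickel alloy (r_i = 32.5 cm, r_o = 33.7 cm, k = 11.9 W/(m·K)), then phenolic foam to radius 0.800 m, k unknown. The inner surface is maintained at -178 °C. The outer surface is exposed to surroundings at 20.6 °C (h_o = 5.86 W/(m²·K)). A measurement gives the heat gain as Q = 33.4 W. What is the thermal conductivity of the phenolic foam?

k = 0.0231 W/m·K

ΣR = ΔT/Q = |-178 − 20.6|/33.4 = 5.946 K/W
Known resistances:
  R_nickel alloy = (1/0.325 − 1/0.337)/(4πk) = 0.1096/(4π·11.9) = 7.327×10^-4 K/W
  R_conv,out = 1/(4πr²h) = 1/(4π·0.800²·5.86) = 0.02122 K/W
R_phenolic foam = ΣR − ΣR_known = 5.946 − 0.02195 = 5.924 K/W
(1/r₁−1/r₂)/(4πk) = 5.924 ⇒ k = 1.717/(4π·5.924) = 0.0231 W/m·K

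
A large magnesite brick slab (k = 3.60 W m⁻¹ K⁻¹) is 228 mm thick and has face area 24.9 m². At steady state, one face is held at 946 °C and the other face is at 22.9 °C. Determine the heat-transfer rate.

Q = 363 kW

Q = kA·ΔT/L = 3.60 × 24.9 × |946 °C − 22.9 °C| / 0.228 = 3.63×10^5 W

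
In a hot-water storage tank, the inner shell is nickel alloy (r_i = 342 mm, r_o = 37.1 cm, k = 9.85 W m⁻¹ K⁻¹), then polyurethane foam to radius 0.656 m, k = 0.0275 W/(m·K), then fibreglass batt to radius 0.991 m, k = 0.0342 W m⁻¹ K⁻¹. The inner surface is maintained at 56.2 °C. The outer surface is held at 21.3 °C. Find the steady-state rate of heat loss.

Q = 7.60 W

Resistance network (inner→outer):
  R_nickel alloy = (1/0.342 − 1/0.371)/(4πk) = 0.2286/(4π·9.85) = 0.001847 K/W
  R_polyurethane foam = (1/0.371 − 1/0.656)/(4πk) = 1.171/(4π·0.0275) = 3.389 K/W
  R_fibreglass batt = (1/0.656 − 1/0.991)/(4πk) = 0.5153/(4π·0.0342) = 1.199 K/W
ΣR = 0.001847 + 3.389 + 1.199 = 4.590 K/W
Q = ΔT/ΣR = (56.2 °C − 21.3 °C)/4.590 = 7.60 W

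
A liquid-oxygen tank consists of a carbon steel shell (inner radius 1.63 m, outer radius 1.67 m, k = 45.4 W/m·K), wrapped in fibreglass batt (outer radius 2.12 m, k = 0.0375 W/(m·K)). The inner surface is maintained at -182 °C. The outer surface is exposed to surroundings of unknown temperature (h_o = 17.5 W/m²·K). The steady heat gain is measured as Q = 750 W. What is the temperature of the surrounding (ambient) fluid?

Series resistances:
  R_carbon steel = (1/1.63 − 1/1.67)/(4πk) = 0.01469/(4π·45.4) = 2.576×10^-5 K/W
  R_fibreglass batt = (1/1.67 − 1/2.12)/(4πk) = 0.1271/(4π·0.0375) = 0.2697 K/W
  R_conv,out = 1/(4πr²h) = 1/(4π·2.12²·17.5) = 0.001012 K/W
ΣR = 0.2708 K/W
ΔT = Q·ΣR = 750 × 0.2708 = 203.1 K
Heat flows inward, so T_out = T_in + ΔT = -182 + 203.1 = 21.1 °C

T_out = 21.1 °C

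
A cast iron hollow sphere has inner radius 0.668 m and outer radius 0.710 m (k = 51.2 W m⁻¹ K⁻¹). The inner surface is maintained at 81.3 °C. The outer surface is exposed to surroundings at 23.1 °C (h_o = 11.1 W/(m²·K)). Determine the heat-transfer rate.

Q = 4.05 kW

Series thermal resistances, inner to outer:
  R_cast iron = (1/0.668 − 1/0.710)/(4πk) = 0.08856/(4π·51.2) = 1.376×10^-4 K/W
  R_conv,out = 1/(4πr²h) = 1/(4π·0.710²·11.1) = 0.01422 K/W
ΣR = 1.376×10^-4 + 0.01422 = 0.01436 K/W
Q = ΔT/ΣR = (81.3 °C − 23.1 °C)/0.01436 = 4050 W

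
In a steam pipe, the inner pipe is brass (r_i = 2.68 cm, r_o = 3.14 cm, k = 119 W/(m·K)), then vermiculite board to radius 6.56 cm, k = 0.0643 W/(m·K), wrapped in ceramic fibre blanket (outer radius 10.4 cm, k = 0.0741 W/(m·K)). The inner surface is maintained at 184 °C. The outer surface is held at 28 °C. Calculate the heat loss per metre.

Series thermal resistances, inner to outer:
  R'_brass = ln(0.0314/0.0268)/(2πk) = 0.1584/(2π·119) = 2.119×10^-4 m·K/W
  R'_vermiculite board = ln(0.0656/0.0314)/(2πk) = 0.7368/(2π·0.0643) = 1.824 m·K/W
  R'_ceramic fibre blanket = ln(0.104/0.0656)/(2πk) = 0.4608/(2π·0.0741) = 0.9898 m·K/W
ΣR = 2.119×10^-4 + 1.824 + 0.9898 = 2.814 m·K/W
Q' = ΔT/ΣR = (184 °C − 28 °C)/2.814 = 55.4 W/m

Q' = 55.4 W/m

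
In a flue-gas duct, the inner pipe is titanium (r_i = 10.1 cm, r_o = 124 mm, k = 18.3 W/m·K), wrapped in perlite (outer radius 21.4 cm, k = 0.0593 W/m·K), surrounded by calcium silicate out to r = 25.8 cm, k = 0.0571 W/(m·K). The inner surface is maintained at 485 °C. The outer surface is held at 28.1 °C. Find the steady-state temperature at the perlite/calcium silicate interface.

Series thermal resistances, inner to outer:
  R'_titanium = ln(0.124/0.101)/(2πk) = 0.2052/(2π·18.3) = 0.001784 m·K/W
  R'_perlite = ln(0.214/0.124)/(2πk) = 0.5457/(2π·0.0593) = 1.465 m·K/W
  R'_calcium silicate = ln(0.258/0.214)/(2πk) = 0.1870/(2π·0.0571) = 0.5212 m·K/W
ΣR = 0.001784 + 1.465 + 0.5212 = 1.988 m·K/W
Q' = ΔT/ΣR = (485 °C − 28.1 °C)/1.988 = 229.8 W/m
From the inner boundary to the perlite/calcium silicate interface, ΣR_partial = 1.467 m·K/W.
T_interface = T_in − Q'·ΣR_partial = 485 °C − (229.8)(1.467) = 148 °C

T = 148 °C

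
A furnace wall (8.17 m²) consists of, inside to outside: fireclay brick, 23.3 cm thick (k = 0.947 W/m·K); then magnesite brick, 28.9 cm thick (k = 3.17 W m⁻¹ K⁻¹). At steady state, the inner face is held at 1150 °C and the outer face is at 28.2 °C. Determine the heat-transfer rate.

Q = 27.2 kW

Resistance network (inner→outer):
  R_fireclay brick = L/(kA) = 0.233/(0.947·8.17) = 0.03012 K/W
  R_magnesite brick = L/(kA) = 0.289/(3.17·8.17) = 0.01116 K/W
ΣR = 0.03012 + 0.01116 = 0.04128 K/W
Q = ΔT/ΣR = (1150 °C − 28.2 °C)/0.04128 = 27200 W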